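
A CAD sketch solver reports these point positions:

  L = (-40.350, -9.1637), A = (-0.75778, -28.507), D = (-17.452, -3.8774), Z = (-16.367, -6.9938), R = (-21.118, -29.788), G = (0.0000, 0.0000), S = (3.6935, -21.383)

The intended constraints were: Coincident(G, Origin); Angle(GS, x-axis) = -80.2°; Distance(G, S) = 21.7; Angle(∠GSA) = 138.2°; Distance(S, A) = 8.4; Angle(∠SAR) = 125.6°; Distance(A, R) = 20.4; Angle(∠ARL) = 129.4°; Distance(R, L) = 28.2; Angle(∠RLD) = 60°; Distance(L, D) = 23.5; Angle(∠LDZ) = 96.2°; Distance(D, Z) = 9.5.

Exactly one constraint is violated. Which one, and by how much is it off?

Distance(D, Z) = 9.5 — off by 6.20.

G = (0.00, 0.00) ✓; GS at -80.20° ✓; |GS| = 21.70 ✓; ∠GSA = 138.2° ✓; |SA| = 8.400 ✓; ∠SAR = 125.6° ✓; |AR| = 20.40 ✓; ∠ARL = 129.4° ✓; |RL| = 28.20 ✓; ∠RLD = 60.00° ✓; |LD| = 23.50 ✓; ∠LDZ = 96.20° ✓; |DZ| = 3.300 ✗.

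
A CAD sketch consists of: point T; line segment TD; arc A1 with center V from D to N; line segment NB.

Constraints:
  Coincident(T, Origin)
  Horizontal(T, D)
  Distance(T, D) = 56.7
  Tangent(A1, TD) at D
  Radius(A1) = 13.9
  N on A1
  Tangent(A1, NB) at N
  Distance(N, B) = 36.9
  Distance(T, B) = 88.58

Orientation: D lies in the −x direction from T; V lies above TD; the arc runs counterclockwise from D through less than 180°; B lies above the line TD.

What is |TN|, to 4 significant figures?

52.68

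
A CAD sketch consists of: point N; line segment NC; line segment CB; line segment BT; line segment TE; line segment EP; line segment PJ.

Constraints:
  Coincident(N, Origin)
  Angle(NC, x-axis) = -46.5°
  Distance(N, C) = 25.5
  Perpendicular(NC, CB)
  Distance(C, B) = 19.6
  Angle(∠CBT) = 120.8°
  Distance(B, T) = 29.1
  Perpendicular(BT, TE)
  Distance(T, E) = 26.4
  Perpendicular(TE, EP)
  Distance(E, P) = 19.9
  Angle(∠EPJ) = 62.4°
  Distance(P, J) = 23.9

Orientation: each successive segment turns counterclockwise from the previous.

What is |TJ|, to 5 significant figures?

10.255

N is at the origin; NC runs at -46.5° with length 25.5, so C = (17.553, -18.497). NC ⟂ CB, so CB runs at 43.500°; with |CB| = 19.6, B = (31.770, -5.0053). ∠CBT = 120.8° gives BT at 102.70° from the x-axis; with |BT| = 29.1, T = (25.373, 23.383). BT ⟂ TE, so TE runs at -167.30°; with |TE| = 26.4, E = (-0.38126, 17.579). TE ⟂ EP, so EP runs at -77.300°; with |EP| = 19.9, P = (3.9937, -1.8343). ∠EPJ = 62.4° gives PJ at 40.300° from the x-axis; with |PJ| = 23.9, J = (22.221, 13.624). Then |TJ| = |J − T| = 10.255.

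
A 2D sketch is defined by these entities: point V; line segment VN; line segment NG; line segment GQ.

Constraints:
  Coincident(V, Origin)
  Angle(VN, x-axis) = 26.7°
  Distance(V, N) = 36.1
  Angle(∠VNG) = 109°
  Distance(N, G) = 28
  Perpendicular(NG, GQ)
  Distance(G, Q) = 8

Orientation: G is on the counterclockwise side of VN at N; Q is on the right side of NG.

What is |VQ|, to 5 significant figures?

57.927

∠VNG = 109.0°, so NG runs at 26.7° + (180° − 109.0°) = 97.700° from the x-axis; with |NG| = 28.0, G = N + 28.0·(cos 97.700°, sin 97.700°) = (28.499, 43.968). NG ⟂ GQ; with |GQ| = 8.0 on the right of NG, Q = G + 8.0·(0.99098, 0.13399) = (36.427, 45.040). Then |VQ| = |Q − V| = 57.927.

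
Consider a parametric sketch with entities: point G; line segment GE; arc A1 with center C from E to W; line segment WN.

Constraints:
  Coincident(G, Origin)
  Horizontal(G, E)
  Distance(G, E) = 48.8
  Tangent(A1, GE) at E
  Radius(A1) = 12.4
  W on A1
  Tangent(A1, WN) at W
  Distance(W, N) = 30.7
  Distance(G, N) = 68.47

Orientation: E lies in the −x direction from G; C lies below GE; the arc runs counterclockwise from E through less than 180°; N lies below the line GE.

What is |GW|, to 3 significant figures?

62.7

G is at the origin; GE is horizontal with |GE| = 48.8 and E on the −x side, so E = (-48.8, 0.00). Tangency of A1 to GE means the radius CE is perpendicular to GE, so C = E + (0, -12.4) = (-48.8, -12.4). Since CW ⟂ WN (tangency), |CN| = √(12.4² + 30.7²) = 33.1 regardless of where W sits on A1. So N lies on both circle(G, 68.47) and circle(C, 33.1); the below-GE intersection is N = (-51.2, -45.4). W is the foot of the tangent from N: W = (-60.6, -16.2).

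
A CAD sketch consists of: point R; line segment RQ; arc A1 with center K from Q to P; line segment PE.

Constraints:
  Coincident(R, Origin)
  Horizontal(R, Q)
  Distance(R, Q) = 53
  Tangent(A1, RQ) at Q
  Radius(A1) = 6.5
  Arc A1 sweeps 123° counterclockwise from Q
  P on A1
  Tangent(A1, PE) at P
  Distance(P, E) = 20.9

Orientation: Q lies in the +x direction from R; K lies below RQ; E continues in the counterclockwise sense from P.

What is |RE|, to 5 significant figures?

65.061

R is at the origin; RQ is horizontal with |RQ| = 53.0 and Q on the +x side, so Q = (53.000, 0.0000). The tangent condition forces KQ to be normal to RQ, so K = Q + (0, -6.5) = (53.000, -6.5000). On A1, Q sits at bearing 90° from K; a 123° counterclockwise sweep puts P at bearing 213°, so P = K + 6.5·(cos 213°, sin 213°) = (47.549, -10.040). A1 meets PE tangentially, so KP is at right angles to PE, so PE runs along (−sin 213°, cos 213°); with |PE| = 20.9, E = (58.932, -27.568). Then |RE| = |E − R| = 65.061.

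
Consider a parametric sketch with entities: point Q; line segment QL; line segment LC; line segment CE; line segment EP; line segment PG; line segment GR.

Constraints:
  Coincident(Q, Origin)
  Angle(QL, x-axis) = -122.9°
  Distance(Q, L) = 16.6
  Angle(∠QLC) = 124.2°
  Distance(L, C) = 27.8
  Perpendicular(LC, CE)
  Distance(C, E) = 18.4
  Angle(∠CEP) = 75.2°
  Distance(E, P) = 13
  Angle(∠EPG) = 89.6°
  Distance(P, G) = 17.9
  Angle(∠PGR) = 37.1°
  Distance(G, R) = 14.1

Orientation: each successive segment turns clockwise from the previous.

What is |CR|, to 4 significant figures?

11.20

Q is at the origin; QL runs at -122.9° with length 16.6, so L = (-9.017, -13.94). ∠QLC = 124.2° gives LC at -178.7° from the x-axis; with |LC| = 27.8, C = (-36.81, -14.57). LC is perpendicular to CE, so CE runs at 91.30°; with |CE| = 18.4, E = (-37.23, 3.827). ∠CEP = 75.2° gives EP at -13.50° from the x-axis; with |EP| = 13.0, P = (-24.59, 0.7921). ∠EPG = 89.6° gives PG at -103.9° from the x-axis; with |PG| = 17.9, G = (-28.89, -16.58). ∠PGR = 37.1° gives GR at 113.2° from the x-axis; with |GR| = 14.1, R = (-34.44, -3.624). Then |CR| = |R − C| = 11.20.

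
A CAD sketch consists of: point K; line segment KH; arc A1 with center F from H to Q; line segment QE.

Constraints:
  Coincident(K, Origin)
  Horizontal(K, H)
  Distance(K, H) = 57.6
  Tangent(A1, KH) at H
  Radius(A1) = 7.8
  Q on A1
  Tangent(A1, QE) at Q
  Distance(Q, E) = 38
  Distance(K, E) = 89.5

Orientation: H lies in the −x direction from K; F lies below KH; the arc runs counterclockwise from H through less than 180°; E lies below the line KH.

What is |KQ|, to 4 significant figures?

64.85

K is at the origin; KH is horizontal with |KH| = 57.6 and H on the −x side, so H = (-57.60, 0.000). The tangent condition forces FH to be normal to KH, so F = H + (0, -7.8) = (-57.60, -7.800). Since FQ ⟂ QE (tangency), |FE| = √(7.8² + 38.0²) = 38.79 regardless of where Q sits on A1. So E lies on both circle(K, 89.5) and circle(F, 38.79); the below-KH intersection is E = (-80.50, -39.11). Q is the foot of the tangent from E: Q = (-64.69, -4.555).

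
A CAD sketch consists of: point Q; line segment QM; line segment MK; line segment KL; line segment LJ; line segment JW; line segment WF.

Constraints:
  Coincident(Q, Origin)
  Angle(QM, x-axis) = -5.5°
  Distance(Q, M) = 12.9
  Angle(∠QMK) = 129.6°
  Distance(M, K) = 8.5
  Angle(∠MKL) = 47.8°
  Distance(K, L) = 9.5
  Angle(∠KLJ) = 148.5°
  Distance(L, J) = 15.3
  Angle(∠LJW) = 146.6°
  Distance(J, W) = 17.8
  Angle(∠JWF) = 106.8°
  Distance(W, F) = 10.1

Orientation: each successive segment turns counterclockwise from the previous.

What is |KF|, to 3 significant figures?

38.2

∠LJW = 146.6° gives JW at -118° from the x-axis; with |JW| = 17.8, W = (-12.4, -17.8). ∠JWF = 106.8° gives WF at -44.8° from the x-axis; with |WF| = 10.1, F = (-5.25, -24.9). Then |KF| = |F − K| = 38.2.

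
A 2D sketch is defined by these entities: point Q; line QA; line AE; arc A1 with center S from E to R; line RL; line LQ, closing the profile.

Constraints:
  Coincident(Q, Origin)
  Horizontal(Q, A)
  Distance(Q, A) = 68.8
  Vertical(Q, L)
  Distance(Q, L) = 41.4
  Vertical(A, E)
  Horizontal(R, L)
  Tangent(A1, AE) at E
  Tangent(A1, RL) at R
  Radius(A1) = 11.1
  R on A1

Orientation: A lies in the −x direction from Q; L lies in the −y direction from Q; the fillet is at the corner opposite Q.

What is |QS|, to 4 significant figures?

65.17

QL is vertical with |QL| = 41.4 and L on the −y side, so L = (0.000, -41.40). The virtual corner opposite Q is at (-68.80, -41.40). The tangent condition forces SE to be normal to AE and A1 meets RL tangentially, so SR is at right angles to RL, with radius 11.1, so the center S sits 11.1 in from both sides at S = (-57.70, -30.30). Then |QS| = |S − Q| = 65.17.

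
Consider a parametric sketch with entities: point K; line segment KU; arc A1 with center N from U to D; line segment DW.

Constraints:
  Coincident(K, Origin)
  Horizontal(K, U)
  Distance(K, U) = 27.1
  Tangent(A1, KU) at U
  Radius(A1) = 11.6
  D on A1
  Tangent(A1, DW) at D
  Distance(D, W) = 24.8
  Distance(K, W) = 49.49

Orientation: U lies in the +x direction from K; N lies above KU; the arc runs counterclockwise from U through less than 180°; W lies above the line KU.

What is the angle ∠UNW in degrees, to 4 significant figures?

172.2°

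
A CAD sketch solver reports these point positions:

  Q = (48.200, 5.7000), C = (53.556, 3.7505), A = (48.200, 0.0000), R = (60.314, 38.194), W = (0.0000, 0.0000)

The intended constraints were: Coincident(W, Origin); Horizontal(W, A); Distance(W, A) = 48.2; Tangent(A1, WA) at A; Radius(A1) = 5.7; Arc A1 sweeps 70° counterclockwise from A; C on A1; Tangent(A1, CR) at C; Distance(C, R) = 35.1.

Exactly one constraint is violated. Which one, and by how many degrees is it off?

Tangent(A1, CR) at C — off by 8.90°.

W = (0.00, 0.00) ✓; W.y = 0.00, A.y = 0.00 ✓; |WA| = 48.20 ✓; ∠(QA, AW) = 90.00° ✓; |QA| = 5.700 ✓; bearing(Q→C) − bearing(Q→A) = 70.00° ✓; |QC| = 5.700 ✓; ∠(QC, CR) = 81.10° ✗; |CR| = 35.10 ✓.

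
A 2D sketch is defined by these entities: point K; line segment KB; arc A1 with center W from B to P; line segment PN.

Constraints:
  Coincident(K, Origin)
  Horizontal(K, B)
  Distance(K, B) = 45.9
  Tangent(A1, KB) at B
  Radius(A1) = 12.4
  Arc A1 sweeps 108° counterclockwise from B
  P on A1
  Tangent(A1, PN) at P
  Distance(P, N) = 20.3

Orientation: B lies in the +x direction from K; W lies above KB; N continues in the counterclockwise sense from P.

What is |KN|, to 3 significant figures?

62.5

K is at the origin; KB is horizontal with |KB| = 45.9 and B on the +x side, so B = (45.9, 0.00). Since A1 is tangent to KB there, WB ⟂ KB, so W = B + (0, 12.4) = (45.9, 12.4). On A1, B sits at bearing -90° from W; a 108° counterclockwise sweep puts P at bearing 18°, so P = W + 12.4·(cos 18°, sin 18°) = (57.7, 16.2). Since A1 is tangent to PN there, WP ⟂ PN, so PN runs along (−sin 18°, cos 18°); with |PN| = 20.3, N = (51.4, 35.5). Then |KN| = |N − K| = 62.5.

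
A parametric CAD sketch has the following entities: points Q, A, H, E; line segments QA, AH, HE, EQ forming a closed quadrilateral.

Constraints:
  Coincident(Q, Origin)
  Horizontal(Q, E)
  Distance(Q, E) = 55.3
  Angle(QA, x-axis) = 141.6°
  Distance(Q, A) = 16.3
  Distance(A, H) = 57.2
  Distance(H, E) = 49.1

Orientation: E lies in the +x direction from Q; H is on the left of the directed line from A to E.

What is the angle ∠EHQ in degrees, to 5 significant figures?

63.751°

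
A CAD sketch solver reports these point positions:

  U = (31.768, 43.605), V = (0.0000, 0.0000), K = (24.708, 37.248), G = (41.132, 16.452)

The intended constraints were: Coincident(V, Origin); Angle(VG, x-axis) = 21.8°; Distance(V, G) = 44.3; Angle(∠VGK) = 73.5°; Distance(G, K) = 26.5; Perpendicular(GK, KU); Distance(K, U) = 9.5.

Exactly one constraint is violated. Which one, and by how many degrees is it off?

Perpendicular(GK, KU) — off by 3.70°.

V = (0.00, 0.00) ✓; VG at 21.80° ✓; |VG| = 44.30 ✓; ∠VGK = 73.50° ✓; |GK| = 26.50 ✓; ∠(GK, KU) = 86.30° ✗; |KU| = 9.500 ✓.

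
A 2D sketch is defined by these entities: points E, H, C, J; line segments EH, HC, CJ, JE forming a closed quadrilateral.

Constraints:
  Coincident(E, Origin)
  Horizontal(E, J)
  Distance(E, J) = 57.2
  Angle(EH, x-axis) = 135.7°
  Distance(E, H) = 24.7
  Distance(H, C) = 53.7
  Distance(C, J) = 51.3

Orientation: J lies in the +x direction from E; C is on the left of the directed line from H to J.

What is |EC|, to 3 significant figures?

52.2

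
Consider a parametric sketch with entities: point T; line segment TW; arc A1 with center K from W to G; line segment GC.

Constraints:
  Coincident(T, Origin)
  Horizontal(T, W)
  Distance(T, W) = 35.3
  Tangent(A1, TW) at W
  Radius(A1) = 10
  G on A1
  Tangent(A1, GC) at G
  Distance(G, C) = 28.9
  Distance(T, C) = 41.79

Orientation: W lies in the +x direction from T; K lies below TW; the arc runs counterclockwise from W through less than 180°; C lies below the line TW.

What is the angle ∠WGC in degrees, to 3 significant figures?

140°

Checks: T = (0.00, 0.00) ✓; |KG| = 10.00 ✓; ∠(KG, GC) = 90.00° ✓; |GC| = 28.90 ✓; |TC| = 41.79 ✓.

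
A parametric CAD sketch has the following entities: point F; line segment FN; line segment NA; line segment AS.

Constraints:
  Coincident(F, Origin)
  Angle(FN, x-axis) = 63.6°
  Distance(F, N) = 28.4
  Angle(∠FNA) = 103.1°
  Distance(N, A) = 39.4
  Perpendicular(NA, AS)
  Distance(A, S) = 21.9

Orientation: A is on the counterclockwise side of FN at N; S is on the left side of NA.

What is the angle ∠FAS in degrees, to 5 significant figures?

58.891°

∠FNA = 103.1°, so NA runs at 63.6° + (180° − 103.1°) = 140.50° from the x-axis; with |NA| = 39.4, A = N + 39.4·(cos 140.50°, sin 140.50°) = (-17.774, 50.500). The perpendicularity gives AS at right angles to NA; with |AS| = 21.9 on the left of NA, S = A + 21.9·(-0.63608, -0.77162) = (-31.704, 33.601). Then cos ∠FAS = AF·AS / (|AF||AS|), giving 58.891°.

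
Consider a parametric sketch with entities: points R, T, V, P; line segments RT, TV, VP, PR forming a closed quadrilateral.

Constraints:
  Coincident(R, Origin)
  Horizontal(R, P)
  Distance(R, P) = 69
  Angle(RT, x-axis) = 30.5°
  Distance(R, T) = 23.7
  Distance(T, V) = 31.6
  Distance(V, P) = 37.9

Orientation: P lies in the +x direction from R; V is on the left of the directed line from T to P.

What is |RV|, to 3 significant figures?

55.3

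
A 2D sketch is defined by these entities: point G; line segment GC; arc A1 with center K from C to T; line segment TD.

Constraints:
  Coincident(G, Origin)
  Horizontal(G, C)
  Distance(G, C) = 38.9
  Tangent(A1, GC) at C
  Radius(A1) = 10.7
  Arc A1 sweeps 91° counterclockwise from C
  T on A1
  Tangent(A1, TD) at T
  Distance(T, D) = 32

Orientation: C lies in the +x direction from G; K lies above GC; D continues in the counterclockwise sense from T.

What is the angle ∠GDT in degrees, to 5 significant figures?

49.833°

G is at the origin; G and C share the same y with |GC| = 38.9 and C on the +x side, so C = (38.900, 0.0000). A1 meets GC tangentially, so KC is at right angles to GC, so K = C + (0, 10.7) = (38.900, 10.700). On A1, C sits at bearing -90° from K; a 91° counterclockwise sweep puts T at bearing 1°, so T = K + 10.7·(cos 1°, sin 1°) = (49.598, 10.887). Tangency of A1 to TD means the radius KT is perpendicular to TD, so TD runs along (−sin 1°, cos 1°); with |TD| = 32.0, D = (49.040, 42.882). Then cos ∠GDT = DG·DT / (|DG||DT|), giving 49.833°.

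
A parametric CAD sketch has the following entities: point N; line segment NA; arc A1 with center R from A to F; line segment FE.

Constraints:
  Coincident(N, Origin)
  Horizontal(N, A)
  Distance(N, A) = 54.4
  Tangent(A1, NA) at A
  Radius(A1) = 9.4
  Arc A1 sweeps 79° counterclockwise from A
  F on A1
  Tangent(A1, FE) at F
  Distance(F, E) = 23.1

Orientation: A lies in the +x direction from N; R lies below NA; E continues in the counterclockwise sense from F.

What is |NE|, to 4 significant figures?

50.78

On A1, A sits at bearing 90° from R; a 79° counterclockwise sweep puts F at bearing 169°, so F = R + 9.4·(cos 169°, sin 169°) = (45.17, -7.606). Since A1 is tangent to FE there, RF ⟂ FE, so FE runs along (−sin 169°, cos 169°); with |FE| = 23.1, E = (40.77, -30.28). Then |NE| = |E − N| = 50.78.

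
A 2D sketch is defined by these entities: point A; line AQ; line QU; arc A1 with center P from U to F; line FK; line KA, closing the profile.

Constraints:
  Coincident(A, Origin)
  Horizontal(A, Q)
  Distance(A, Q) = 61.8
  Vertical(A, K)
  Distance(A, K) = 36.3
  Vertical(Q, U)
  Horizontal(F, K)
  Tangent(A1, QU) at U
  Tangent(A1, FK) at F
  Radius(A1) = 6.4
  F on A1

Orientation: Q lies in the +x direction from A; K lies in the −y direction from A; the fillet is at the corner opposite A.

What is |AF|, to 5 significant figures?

66.233

A is at the origin; AQ is horizontal with |AQ| = 61.8 and Q on the +x side, so Q = (61.800, 0.0000). A and K share the same x with |AK| = 36.3 and K on the −y side, so K = (0.0000, -36.300). The virtual corner opposite A is at (61.800, -36.300). Since A1 is tangent to QU there, PU ⟂ QU and the tangent condition forces PF to be normal to FK, with radius 6.4, so the center P sits 6.4 in from both sides at P = (55.400, -29.900). That places the tangent points at U = (61.800, -29.900) on QU and F = (55.400, -36.300) on FK. Then |AF| = |F − A| = 66.233.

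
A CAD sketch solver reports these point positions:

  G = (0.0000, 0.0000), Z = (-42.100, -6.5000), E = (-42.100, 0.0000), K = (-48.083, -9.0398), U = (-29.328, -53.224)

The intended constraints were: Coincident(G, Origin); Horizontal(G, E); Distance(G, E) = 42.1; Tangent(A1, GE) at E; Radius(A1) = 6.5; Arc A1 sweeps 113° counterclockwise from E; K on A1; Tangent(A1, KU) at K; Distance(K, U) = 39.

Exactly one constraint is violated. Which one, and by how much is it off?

Distance(K, U) = 39 — off by 9.00.

G = (0.00, 0.00) ✓; G.y = 0.00, E.y = 0.00 ✓; |GE| = 42.10 ✓; ∠(ZE, EG) = 90.00° ✓; |ZE| = 6.500 ✓; bearing(Z→K) − bearing(Z→E) = 113.0° ✓; |ZK| = 6.500 ✓; ∠(ZK, KU) = 90.00° ✓; |KU| = 48.00 ✗.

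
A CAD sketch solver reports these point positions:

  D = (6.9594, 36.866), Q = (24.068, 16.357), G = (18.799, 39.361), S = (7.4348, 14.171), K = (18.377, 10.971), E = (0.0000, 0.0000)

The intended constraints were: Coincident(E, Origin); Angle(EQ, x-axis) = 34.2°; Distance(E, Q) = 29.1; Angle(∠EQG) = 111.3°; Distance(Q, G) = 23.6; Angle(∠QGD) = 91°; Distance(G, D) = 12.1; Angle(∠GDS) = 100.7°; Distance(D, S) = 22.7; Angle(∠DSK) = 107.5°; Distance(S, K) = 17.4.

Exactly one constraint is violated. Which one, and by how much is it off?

Distance(S, K) = 17.4 — off by 6.00.

E = (0.00, 0.00) ✓; EQ at 34.20° ✓; |EQ| = 29.10 ✓; ∠EQG = 111.3° ✓; |QG| = 23.60 ✓; ∠QGD = 91.00° ✓; |GD| = 12.10 ✓; ∠GDS = 100.7° ✓; |DS| = 22.70 ✓; ∠DSK = 107.5° ✓; |SK| = 11.40 ✗.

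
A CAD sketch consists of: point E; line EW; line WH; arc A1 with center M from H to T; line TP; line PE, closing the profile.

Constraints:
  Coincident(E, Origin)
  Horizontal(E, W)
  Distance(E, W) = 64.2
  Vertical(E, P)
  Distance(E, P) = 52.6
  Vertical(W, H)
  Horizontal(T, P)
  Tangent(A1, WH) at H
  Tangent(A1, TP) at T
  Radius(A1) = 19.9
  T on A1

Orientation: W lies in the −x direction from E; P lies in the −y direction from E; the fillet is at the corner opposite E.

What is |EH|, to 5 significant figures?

72.048

E is at the origin; EW is horizontal with |EW| = 64.2 and W on the −x side, so W = (-64.200, 0.0000). EP is vertical with |EP| = 52.6 and P on the −y side, so P = (0.0000, -52.600). The virtual corner opposite E is at (-64.200, -52.600). The tangent condition forces MH to be normal to WH and the tangent condition forces MT to be normal to TP, with radius 19.9, so the center M sits 19.9 in from both sides at M = (-44.300, -32.700). That places the tangent points at H = (-64.200, -32.700) on WH and T = (-44.300, -52.600) on TP. Then |EH| = |H − E| = 72.048.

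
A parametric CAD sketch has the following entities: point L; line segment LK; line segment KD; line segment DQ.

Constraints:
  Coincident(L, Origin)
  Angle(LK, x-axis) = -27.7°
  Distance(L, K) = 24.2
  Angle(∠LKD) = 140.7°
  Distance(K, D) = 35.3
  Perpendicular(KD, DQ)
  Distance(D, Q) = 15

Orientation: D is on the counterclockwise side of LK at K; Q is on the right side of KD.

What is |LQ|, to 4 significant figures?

61.96

∠LKD = 140.7°, so KD runs at -27.7° + (180° − 140.7°) = 11.60° from the x-axis; with |KD| = 35.3, D = K + 35.3·(cos 11.60°, sin 11.60°) = (56.01, -4.151). The perpendicularity gives DQ at right angles to KD; with |DQ| = 15.0 on the right of KD, Q = D + 15.0·(0.2011, -0.9796) = (59.02, -18.84). Then |LQ| = |Q − L| = 61.96.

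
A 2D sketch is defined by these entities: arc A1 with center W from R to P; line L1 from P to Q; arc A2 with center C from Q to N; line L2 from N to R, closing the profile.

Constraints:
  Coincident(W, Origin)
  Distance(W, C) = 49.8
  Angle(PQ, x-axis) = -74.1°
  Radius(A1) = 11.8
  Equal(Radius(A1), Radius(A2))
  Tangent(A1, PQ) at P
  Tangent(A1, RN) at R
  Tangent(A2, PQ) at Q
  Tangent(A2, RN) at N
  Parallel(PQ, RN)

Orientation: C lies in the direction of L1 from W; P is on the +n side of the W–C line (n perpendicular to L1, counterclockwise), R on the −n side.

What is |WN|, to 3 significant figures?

51.2

The slot axis is L1's direction at -74.1°, so u = (cos -74.1°, sin -74.1°) = (0.274, -0.962) and n = (−sin -74.1°, cos -74.1°) = (0.962, 0.274). W is at the origin and C lies 49.8 along u from W, so C = 49.8·u = (13.6, -47.9). Tangency of A1 to both parallel lines with radius 11.8 puts P and R at W ± 11.8·n: P = (11.3, 3.23), R = (-11.3, -3.23). Equal radii place Q and N the same way about C: Q = C + 11.8·n = (25.0, -44.7), N = C − 11.8·n = (2.29, -51.1). Then |WN| = |N − W| = 51.2.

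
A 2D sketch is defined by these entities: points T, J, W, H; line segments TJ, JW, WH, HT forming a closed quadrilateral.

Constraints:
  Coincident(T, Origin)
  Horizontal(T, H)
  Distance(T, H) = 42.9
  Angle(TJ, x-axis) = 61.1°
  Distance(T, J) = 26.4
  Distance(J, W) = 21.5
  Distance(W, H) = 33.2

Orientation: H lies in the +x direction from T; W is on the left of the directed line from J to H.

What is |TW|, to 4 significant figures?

45.32

Checks: |JW| = 21.50 ✓; |WH| = 33.20 ✓.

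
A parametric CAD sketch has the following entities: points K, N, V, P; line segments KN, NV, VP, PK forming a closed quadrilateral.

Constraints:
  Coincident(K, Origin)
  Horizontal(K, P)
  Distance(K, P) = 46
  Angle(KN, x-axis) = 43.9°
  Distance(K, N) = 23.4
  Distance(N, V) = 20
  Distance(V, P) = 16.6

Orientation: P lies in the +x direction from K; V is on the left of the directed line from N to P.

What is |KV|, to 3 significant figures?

39.2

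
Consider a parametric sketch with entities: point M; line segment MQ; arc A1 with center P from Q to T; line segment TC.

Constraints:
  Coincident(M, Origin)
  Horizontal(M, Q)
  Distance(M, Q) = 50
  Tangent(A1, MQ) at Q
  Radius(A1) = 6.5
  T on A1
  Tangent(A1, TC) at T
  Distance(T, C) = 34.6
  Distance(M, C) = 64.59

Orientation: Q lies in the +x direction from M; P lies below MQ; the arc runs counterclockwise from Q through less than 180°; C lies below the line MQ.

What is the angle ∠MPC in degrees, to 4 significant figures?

96.31°

Checks: M = (0.00, 0.00) ✓; ∠(PQ, QM) = 90.00° ✓; |PT| = 6.500 ✓; ∠(PT, TC) = 90.00° ✓; |TC| = 34.60 ✓; |MC| = 64.59 ✓.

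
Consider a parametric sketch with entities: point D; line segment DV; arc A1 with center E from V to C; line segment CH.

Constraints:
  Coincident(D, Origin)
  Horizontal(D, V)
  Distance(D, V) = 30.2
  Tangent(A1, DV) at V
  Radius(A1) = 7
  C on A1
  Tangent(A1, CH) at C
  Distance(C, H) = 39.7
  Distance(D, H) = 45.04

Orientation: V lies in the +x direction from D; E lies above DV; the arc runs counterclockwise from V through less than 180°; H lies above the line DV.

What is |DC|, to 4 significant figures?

37.55

D is at the origin; DV is horizontal with |DV| = 30.2 and V on the +x side, so V = (30.20, 0.000). The tangent condition forces EV to be normal to DV, so E = V + (0, 7) = (30.20, 7.000). Since EC ⟂ CH (tangency), |EH| = √(7.0² + 39.7²) = 40.31 regardless of where C sits on A1. So H lies on both circle(D, 45.04) and circle(E, 40.31); the above-DV intersection is H = (12.57, 43.25). C is the foot of the tangent from H: C = (35.87, 11.11).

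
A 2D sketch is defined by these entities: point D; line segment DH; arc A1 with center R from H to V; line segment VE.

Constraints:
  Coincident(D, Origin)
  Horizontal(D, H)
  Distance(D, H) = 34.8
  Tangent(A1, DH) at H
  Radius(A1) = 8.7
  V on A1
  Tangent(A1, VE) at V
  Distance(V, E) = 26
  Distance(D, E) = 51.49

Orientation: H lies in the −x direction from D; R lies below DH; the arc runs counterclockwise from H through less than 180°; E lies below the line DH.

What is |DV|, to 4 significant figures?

44.57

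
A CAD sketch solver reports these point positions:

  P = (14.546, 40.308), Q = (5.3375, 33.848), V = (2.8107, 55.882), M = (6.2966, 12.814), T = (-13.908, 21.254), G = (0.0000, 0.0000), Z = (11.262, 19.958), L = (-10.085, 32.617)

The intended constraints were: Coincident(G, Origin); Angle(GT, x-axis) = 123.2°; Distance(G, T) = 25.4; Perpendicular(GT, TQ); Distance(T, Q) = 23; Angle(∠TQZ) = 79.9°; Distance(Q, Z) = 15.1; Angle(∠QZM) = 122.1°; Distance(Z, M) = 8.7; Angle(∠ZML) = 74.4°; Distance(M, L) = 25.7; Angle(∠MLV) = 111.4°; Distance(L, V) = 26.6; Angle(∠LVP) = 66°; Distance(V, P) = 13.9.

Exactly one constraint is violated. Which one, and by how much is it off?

Distance(V, P) = 13.9 — off by 5.60.

G = (0.00, 0.00) ✓; GT at 123.2° ✓; |GT| = 25.40 ✓; ∠(GT, TQ) = 90.00° ✓; |TQ| = 23.00 ✓; ∠TQZ = 79.90° ✓; |QZ| = 15.10 ✓; ∠QZM = 122.1° ✓; |ZM| = 8.700 ✓; ∠ZML = 74.40° ✓; |ML| = 25.70 ✓; ∠MLV = 111.4° ✓; |LV| = 26.60 ✓; ∠LVP = 66.00° ✓; |VP| = 19.50 ✗.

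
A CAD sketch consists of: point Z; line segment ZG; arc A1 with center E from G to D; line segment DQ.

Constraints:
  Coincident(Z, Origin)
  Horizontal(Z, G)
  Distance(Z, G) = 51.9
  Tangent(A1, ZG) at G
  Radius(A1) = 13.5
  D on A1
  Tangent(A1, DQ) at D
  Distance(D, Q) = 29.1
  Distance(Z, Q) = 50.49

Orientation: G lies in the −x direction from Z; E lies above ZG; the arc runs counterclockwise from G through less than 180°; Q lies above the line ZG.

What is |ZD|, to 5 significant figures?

40.135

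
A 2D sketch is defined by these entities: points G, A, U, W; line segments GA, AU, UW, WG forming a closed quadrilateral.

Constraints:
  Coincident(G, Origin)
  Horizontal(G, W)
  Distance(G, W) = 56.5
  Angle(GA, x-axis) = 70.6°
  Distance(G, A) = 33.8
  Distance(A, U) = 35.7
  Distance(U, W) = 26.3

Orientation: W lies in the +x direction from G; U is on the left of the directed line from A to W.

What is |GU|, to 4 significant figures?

52.02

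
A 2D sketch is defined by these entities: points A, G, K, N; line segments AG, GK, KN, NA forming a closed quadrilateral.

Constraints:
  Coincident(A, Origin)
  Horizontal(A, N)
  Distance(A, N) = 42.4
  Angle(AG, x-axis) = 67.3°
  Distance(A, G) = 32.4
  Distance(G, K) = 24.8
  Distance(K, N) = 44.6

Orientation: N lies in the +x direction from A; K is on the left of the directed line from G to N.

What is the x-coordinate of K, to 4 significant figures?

33.15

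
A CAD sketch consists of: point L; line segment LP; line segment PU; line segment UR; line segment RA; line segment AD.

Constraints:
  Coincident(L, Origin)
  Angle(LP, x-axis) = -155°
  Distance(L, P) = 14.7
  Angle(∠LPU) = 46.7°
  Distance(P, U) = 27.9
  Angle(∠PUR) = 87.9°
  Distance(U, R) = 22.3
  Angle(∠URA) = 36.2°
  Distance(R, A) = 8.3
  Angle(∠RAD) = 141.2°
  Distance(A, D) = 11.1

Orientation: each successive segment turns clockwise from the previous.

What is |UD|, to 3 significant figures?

6.30

L is at the origin; LP runs at -155.0° with length 14.7, so P = (-13.3, -6.21). ∠LPU = 46.7° gives PU at 71.7° from the x-axis; with |PU| = 27.9, U = (-4.56, 20.3). ∠PUR = 87.9° gives UR at -20.4° from the x-axis; with |UR| = 22.3, R = (16.3, 12.5). ∠URA = 36.2° gives RA at -164° from the x-axis; with |RA| = 8.3, A = (8.35, 10.2). ∠RAD = 141.2° gives AD at 157° from the x-axis; with |AD| = 11.1, D = (-1.86, 14.6). Then |UD| = |D − U| = 6.30.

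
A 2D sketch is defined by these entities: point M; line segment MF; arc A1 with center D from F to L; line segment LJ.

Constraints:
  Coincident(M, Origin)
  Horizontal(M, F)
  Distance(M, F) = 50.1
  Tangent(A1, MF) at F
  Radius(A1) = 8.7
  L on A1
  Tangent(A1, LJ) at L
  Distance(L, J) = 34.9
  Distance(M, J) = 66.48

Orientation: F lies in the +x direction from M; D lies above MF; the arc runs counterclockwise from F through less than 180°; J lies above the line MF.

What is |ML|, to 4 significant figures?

59.52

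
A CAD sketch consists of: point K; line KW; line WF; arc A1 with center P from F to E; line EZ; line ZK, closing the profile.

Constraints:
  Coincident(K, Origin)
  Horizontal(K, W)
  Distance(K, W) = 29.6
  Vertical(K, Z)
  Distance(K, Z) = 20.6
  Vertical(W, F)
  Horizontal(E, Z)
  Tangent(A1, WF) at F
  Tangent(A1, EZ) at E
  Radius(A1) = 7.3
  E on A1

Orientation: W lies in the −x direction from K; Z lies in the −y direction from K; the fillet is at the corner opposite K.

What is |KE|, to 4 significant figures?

30.36

The virtual corner opposite K is at (-29.60, -20.60). Tangency of A1 to WF means the radius PF is perpendicular to WF and since A1 is tangent to EZ there, PE ⟂ EZ, with radius 7.3, so the center P sits 7.3 in from both sides at P = (-22.30, -13.30). That places the tangent points at F = (-29.60, -13.30) on WF and E = (-22.30, -20.60) on EZ. Then |KE| = |E − K| = 30.36.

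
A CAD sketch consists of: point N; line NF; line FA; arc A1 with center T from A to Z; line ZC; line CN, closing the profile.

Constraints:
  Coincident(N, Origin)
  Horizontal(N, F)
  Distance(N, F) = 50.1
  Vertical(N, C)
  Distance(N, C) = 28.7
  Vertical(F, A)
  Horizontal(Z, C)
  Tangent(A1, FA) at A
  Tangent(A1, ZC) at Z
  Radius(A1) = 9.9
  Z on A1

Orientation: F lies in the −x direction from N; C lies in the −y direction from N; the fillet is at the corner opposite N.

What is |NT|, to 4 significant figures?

44.38

N is at the origin; NF is horizontal with |NF| = 50.1 and F on the −x side, so F = (-50.10, 0.000). N and C share the same x with |NC| = 28.7 and C on the −y side, so C = (0.000, -28.70). The virtual corner opposite N is at (-50.10, -28.70). Since A1 is tangent to FA there, TA ⟂ FA and A1 meets ZC tangentially, so TZ is at right angles to ZC, with radius 9.9, so the center T sits 9.9 in from both sides at T = (-40.20, -18.80). Then |NT| = |T − N| = 44.38.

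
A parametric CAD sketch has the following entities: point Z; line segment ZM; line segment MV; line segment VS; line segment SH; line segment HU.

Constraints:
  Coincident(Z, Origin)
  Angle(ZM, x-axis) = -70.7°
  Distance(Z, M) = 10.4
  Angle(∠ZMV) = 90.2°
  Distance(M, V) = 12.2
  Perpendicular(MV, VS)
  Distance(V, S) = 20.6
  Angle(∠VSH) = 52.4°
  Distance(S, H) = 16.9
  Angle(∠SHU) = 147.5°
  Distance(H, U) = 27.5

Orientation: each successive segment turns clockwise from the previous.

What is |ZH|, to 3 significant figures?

1.16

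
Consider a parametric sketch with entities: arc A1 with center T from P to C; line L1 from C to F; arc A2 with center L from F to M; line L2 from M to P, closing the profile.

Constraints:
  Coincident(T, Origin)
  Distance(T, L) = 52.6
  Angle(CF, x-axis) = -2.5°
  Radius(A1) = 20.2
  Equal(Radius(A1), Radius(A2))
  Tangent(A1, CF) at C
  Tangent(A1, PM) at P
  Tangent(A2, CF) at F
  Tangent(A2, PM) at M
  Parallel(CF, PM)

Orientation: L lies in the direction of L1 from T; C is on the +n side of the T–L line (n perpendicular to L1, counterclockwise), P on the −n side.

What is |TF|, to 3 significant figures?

56.3

Tangency of A1 to both parallel lines with radius 20.2 puts C and P at T ± 20.2·n: C = (0.881, 20.2), P = (-0.881, -20.2). Equal radii place F and M the same way about L: F = L + 20.2·n = (53.4, 17.9), M = L − 20.2·n = (51.7, -22.5). Then |TF| = |F − T| = 56.3.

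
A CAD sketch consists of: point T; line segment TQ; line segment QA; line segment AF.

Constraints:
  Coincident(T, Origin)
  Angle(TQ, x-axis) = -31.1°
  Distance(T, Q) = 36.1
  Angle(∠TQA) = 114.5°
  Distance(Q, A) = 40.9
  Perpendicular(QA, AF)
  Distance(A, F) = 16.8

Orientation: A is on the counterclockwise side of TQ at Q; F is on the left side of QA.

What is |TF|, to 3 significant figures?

58.1

∠TQA = 114.5°, so QA runs at -31.1° + (180° − 114.5°) = 34.4° from the x-axis; with |QA| = 40.9, A = Q + 40.9·(cos 34.4°, sin 34.4°) = (64.7, 4.46). The perpendicularity gives AF at right angles to QA; with |AF| = 16.8 on the left of QA, F = A + 16.8·(-0.565, 0.825) = (55.2, 18.3). Then |TF| = |F − T| = 58.1.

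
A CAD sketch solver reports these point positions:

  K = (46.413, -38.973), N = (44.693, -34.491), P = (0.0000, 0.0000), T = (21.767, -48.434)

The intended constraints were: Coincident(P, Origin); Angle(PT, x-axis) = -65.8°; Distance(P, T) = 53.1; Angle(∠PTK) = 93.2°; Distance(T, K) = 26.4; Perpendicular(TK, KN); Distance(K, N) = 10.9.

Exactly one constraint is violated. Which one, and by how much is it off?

Distance(K, N) = 10.9 — off by 6.10.

P = (0.00, 0.00) ✓; PT at -65.80° ✓; |PT| = 53.10 ✓; ∠PTK = 93.20° ✓; |TK| = 26.40 ✓; ∠(TK, KN) = 89.99° ✓; |KN| = 4.801 ✗.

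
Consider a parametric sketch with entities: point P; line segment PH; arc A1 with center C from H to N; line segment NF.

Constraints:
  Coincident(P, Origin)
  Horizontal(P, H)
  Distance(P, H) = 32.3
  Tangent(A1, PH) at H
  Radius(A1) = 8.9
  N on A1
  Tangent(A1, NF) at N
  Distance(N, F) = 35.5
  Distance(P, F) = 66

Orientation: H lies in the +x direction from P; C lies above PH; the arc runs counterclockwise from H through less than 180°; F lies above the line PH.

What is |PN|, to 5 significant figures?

41.002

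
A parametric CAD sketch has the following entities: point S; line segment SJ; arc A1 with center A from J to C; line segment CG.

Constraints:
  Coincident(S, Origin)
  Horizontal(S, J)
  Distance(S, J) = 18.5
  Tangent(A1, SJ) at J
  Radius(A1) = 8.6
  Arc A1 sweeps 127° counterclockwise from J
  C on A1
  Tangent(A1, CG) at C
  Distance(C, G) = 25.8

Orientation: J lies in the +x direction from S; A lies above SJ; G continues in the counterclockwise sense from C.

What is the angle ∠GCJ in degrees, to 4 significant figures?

116.5°

On A1, J sits at bearing -90° from A; a 127° counterclockwise sweep puts C at bearing 37°, so C = A + 8.6·(cos 37°, sin 37°) = (25.37, 13.78). A1 meets CG tangentially, so AC is at right angles to CG, so CG runs along (−sin 37°, cos 37°); with |CG| = 25.8, G = (9.841, 34.38). Then cos ∠GCJ = CG·CJ / (|CG||CJ|), giving 116.5°.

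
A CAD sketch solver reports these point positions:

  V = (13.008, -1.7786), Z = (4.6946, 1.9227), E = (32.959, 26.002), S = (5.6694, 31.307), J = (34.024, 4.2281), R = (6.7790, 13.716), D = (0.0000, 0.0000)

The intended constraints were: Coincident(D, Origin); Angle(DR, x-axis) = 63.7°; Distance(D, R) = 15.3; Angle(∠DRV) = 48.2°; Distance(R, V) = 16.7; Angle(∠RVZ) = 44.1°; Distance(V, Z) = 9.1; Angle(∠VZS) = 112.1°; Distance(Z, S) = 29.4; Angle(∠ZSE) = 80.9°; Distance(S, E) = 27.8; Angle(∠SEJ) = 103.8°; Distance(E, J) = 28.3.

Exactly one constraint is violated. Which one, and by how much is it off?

Distance(E, J) = 28.3 — off by 6.50.

D = (0.00, 0.00) ✓; DR at 63.70° ✓; |DR| = 15.30 ✓; ∠DRV = 48.20° ✓; |RV| = 16.70 ✓; ∠RVZ = 44.10° ✓; |VZ| = 9.100 ✓; ∠VZS = 112.1° ✓; |ZS| = 29.40 ✓; ∠ZSE = 80.90° ✓; |SE| = 27.80 ✓; ∠SEJ = 103.8° ✓; |EJ| = 21.80 ✗.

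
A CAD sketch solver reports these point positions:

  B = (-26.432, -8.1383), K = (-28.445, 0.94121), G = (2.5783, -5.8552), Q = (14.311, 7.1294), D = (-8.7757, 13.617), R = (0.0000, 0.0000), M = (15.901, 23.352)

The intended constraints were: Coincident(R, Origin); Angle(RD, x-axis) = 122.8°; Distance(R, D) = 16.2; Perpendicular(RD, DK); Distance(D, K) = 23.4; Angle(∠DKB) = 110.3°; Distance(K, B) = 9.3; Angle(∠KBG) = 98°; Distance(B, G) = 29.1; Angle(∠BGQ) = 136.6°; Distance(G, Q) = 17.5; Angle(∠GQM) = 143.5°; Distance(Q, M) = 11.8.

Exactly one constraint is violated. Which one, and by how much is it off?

Distance(Q, M) = 11.8 — off by 4.50.

R = (0.00, 0.00) ✓; RD at 122.8° ✓; |RD| = 16.20 ✓; ∠(RD, DK) = 90.00° ✓; |DK| = 23.40 ✓; ∠DKB = 110.3° ✓; |KB| = 9.300 ✓; ∠KBG = 98.00° ✓; |BG| = 29.10 ✓; ∠BGQ = 136.6° ✓; |GQ| = 17.50 ✓; ∠GQM = 143.5° ✓; |QM| = 16.30 ✗.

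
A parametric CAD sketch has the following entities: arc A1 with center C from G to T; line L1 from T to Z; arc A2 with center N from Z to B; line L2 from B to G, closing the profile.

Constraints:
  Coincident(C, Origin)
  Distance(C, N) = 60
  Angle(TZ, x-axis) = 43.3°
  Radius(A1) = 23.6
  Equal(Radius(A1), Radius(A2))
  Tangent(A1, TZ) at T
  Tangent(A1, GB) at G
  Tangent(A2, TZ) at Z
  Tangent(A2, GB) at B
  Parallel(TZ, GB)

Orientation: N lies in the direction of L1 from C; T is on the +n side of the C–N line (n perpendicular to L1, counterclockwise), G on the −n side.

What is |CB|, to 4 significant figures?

64.47

Tangency of A1 to both parallel lines with radius 23.6 puts T and G at C ± 23.6·n: T = (-16.19, 17.18), G = (16.19, -17.18). Equal radii place Z and B the same way about N: Z = N + 23.6·n = (27.48, 58.32), B = N − 23.6·n = (59.85, 23.97). Then |CB| = |B − C| = 64.47.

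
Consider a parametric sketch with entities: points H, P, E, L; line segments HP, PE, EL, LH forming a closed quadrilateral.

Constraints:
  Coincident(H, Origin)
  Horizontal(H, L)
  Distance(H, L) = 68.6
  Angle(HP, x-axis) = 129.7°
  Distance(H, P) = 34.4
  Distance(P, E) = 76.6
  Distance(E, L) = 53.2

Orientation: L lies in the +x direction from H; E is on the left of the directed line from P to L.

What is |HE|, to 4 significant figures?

71.44

H is at the origin; H and L share the same y with |HL| = 68.6 and L in +x, so L = (68.6, 0). HP runs at 129.7° with |HP| = 34.4, so P = (-21.97, 26.47). E is determined by |PE| = 76.6 and |EL| = 53.2 together: it lies at the intersection of circle(P, 76.6) and circle(L, 53.2). With |PL| = 94.36, the foot of the radical line on PL is 63.27 from P and the perpendicular offset is √(76.6² − 63.27²) = 43.17. Taking the left-of-PL solution: E = (50.87, 50.16).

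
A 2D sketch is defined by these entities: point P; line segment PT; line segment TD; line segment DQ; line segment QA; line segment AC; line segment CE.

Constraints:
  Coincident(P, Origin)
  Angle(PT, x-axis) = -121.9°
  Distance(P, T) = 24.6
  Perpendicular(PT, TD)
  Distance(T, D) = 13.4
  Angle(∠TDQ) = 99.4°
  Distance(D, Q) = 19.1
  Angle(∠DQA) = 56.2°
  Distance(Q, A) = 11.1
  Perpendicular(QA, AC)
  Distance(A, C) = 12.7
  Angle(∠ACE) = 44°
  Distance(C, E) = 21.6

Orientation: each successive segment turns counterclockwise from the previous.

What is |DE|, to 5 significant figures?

23.689

P is at the origin; PT runs at -121.9° with length 24.6, so T = (-13.000, -20.885). The perpendicularity gives TD at right angles to PT, so TD runs at -31.900°; with |TD| = 13.4, D = (-1.6234, -27.966). ∠TDQ = 99.4° gives DQ at 48.700° from the x-axis; with |DQ| = 19.1, Q = (10.983, -13.617). ∠DQA = 56.2° gives QA at 172.50° from the x-axis; with |QA| = 11.1, A = (-0.022369, -12.168). QA is perpendicular to AC, so AC runs at -97.500°; with |AC| = 12.7, C = (-1.6801, -24.759). ∠ACE = 44.0° gives CE at 38.500° from the x-axis; with |CE| = 21.6, E = (15.224, -11.313). Then |DE| = |E − D| = 23.689.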